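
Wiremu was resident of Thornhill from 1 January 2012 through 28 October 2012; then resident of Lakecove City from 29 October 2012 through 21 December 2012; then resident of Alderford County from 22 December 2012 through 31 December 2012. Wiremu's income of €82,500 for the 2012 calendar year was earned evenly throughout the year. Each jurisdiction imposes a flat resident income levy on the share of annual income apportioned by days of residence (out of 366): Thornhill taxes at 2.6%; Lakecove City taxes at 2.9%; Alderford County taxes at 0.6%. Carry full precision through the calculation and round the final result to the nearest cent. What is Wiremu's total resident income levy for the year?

€2,136.43

Thornhill, 1 January – 28 October 2012: 302 days → €82,500 × 2.6% × 302/366 = €1,769.9180
Lakecove City, 29 October – 21 December 2012: 54 days → €82,500 × 2.9% × 54/366 = €352.9918
Alderford County, 22 December – 31 December 2012: 10 days → €82,500 × 0.6% × 10/366 = €13.5246
Total = €2,136.4344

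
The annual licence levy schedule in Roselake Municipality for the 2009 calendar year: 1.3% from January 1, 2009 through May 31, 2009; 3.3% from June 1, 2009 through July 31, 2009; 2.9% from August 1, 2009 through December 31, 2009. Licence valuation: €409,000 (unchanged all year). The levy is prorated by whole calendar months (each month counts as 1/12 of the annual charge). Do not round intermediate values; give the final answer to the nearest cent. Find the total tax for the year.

January 1 – May 31, 2009: 5 months at 1.3% → €409,000 × 1.3% × 5/12 = €2,215.4167
June 1 – July 31, 2009: 2 months at 3.3% → €409,000 × 3.3% × 2/12 = €2,249.5000
August 1 – December 31, 2009: 5 months at 2.9% → €409,000 × 2.9% × 5/12 = €4,942.0833
Total = €9,407.0000

€9,407.00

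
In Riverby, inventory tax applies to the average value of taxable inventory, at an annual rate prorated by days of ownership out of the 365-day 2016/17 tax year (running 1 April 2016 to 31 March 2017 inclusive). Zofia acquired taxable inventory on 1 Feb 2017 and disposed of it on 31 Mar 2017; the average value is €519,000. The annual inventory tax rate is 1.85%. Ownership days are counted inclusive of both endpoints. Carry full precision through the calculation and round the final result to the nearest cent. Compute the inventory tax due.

€1,552.02

Days held (1 Feb – 31 Mar 2017): 59 out of 365
Tax = €519,000 × 1.85% × 59/365 = €1,552.0233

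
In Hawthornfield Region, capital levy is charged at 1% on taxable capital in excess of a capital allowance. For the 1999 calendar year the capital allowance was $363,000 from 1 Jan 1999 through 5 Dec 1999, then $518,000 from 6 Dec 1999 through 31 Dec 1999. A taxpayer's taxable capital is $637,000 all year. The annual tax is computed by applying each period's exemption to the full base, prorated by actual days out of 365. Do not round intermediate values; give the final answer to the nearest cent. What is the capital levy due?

$2,629.59

1 Jan – 5 Dec 1999: 339 days, exemption $363,000 → ($637,000 − $363,000) × 1% × 339/365 = $2,544.8219
6 Dec – 31 Dec 1999: 26 days, exemption $518,000 → ($637,000 − $518,000) × 1% × 26/365 = $84.7671
Total = $2,629.5890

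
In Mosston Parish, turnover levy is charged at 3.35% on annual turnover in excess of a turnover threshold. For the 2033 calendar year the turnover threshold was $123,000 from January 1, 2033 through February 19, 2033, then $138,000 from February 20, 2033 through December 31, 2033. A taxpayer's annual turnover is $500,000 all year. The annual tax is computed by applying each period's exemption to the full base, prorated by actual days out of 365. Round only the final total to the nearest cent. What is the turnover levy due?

$12,195.84

January 1 – February 19, 2033: 50 days, exemption $123,000 → ($500,000 − $123,000) × 3.35% × 50/365 = $1,730.0685
February 20 – December 31, 2033: 315 days, exemption $138,000 → ($500,000 − $138,000) × 3.35% × 315/365 = $10,465.7671
Total = $12,195.8356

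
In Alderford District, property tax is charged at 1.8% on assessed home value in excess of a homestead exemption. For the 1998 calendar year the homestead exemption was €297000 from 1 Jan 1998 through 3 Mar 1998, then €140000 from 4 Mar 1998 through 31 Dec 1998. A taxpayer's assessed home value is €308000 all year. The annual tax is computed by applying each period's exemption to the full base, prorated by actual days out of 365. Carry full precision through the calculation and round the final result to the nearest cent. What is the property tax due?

€2543.97

1 Jan – 3 Mar 1998: 62 days, exemption €297000 → (€308000 − €297000) × 1.8% × 62/365 = €33.6329
4 Mar – 31 Dec 1998: 303 days, exemption €140000 → (€308000 − €140000) × 1.8% × 303/365 = €2510.3342
Total = €2543.9671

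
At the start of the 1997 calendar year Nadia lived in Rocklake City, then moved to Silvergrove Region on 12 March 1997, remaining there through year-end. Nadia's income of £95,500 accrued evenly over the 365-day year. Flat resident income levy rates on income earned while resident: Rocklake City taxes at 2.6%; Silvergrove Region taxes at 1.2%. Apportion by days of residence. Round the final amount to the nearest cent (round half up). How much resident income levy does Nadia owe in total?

Rocklake City, 1 January – 11 March 1997: 70 days → £95,500 × 2.6% × 70/365 = £476.1918
Silvergrove Region, 12 March – 31 December 1997: 295 days → £95,500 × 1.2% × 295/365 = £926.2192
Total = £1,402.4110

£1,402.41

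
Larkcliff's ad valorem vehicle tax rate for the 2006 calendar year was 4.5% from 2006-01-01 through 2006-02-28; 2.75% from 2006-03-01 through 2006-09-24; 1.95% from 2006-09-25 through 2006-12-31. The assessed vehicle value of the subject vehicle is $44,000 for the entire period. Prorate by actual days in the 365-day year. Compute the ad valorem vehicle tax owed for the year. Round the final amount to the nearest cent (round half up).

$1,239.96

2006-01-01 to 2006-02-28: 59 days at 4.5% → $44,000 × 4.5% × 59/365 = $320.0548
2006-03-01 to 2006-09-24: 208 days at 2.75% → $44,000 × 2.75% × 208/365 = $689.5342
2006-09-25 to 2006-12-31: 98 days at 1.95% → $44,000 × 1.95% × 98/365 = $230.3671
Total = $1,239.9562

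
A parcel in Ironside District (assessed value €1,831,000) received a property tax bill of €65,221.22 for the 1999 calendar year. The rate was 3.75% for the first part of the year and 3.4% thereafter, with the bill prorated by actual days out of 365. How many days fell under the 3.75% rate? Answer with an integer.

169 days

Let d = days at the first rate; then 365 − d days at the second rate.
€1,831,000 × [3.75%·d + 3.4%·(365−d)] / 365 = €65,221.22
Solving gives d = 169, so the new rate took effect on June 19, 1999.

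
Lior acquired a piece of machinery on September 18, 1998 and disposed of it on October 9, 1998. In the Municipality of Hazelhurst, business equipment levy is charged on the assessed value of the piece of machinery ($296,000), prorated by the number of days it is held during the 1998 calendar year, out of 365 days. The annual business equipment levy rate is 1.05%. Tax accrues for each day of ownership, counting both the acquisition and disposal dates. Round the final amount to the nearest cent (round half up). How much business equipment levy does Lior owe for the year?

$187.33

Days held (September 18 – October 9, 1998): 22 out of 365
Tax = $296,000 × 1.05% × 22/365 = $187.3315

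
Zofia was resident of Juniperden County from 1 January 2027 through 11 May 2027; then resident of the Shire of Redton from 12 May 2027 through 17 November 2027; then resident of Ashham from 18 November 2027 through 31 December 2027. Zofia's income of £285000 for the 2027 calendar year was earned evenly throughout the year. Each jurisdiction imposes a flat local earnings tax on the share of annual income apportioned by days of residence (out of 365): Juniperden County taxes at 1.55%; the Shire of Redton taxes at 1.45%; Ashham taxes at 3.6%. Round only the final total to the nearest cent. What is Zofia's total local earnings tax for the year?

£4973.45

Juniperden County, 1 January – 11 May 2027: 131 days → £285000 × 1.55% × 131/365 = £1585.4589
The Shire of Redton, 12 May – 17 November 2027: 190 days → £285000 × 1.45% × 190/365 = £2151.1644
Ashham, 18 November – 31 December 2027: 44 days → £285000 × 3.6% × 44/365 = £1236.8219
Total = £4973.4452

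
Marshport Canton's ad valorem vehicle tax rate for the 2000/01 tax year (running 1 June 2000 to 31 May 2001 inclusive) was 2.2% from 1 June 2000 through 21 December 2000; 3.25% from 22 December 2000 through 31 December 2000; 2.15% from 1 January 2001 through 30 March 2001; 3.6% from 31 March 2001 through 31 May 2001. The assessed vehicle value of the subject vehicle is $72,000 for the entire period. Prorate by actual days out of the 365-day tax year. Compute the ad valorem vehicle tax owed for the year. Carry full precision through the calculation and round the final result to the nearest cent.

$1,767.16

1 June – 21 December 2000: 204 days at 2.2% → $72,000 × 2.2% × 204/365 = $885.3041
22 December – 31 December 2000: 10 days at 3.25% → $72,000 × 3.25% × 10/365 = $64.1096
1 January – 30 March 2001: 89 days at 2.15% → $72,000 × 2.15% × 89/365 = $377.4575
31 March – 31 May 2001: 62 days at 3.6% → $72,000 × 3.6% × 62/365 = $440.2849
Total = $1,767.1562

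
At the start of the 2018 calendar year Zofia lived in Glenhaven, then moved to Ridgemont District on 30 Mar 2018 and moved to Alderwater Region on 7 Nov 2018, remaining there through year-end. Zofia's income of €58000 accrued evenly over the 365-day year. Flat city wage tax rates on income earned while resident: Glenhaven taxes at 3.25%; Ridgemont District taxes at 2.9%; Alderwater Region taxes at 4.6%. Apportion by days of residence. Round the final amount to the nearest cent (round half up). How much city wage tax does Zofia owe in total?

€1879.52

Glenhaven, 1 Jan – 29 Mar 2018: 88 days → €58000 × 3.25% × 88/365 = €454.4658
Ridgemont District, 30 Mar – 6 Nov 2018: 222 days → €58000 × 2.9% × 222/365 = €1023.0247
Alderwater Region, 7 Nov – 31 Dec 2018: 55 days → €58000 × 4.6% × 55/365 = €402.0274
Total = €1879.5178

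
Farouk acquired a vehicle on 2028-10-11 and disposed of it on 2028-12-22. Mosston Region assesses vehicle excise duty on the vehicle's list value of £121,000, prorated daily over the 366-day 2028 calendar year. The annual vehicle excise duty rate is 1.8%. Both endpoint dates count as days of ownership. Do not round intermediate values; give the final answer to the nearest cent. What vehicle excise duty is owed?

£434.41

Days held (2028-10-11 to 2028-12-22): 73 out of 366
Tax = £121,000 × 1.8% × 73/366 = £434.4098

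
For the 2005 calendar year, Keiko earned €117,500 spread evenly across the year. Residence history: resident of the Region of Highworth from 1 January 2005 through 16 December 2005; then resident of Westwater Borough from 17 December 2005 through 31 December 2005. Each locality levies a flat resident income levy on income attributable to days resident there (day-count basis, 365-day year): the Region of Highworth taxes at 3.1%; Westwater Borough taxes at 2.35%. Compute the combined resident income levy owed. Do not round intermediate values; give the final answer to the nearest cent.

€3,606.28

The Region of Highworth, 1 January – 16 December 2005: 350 days → €117,500 × 3.1% × 350/365 = €3,492.8082
Westwater Borough, 17 December – 31 December 2005: 15 days → €117,500 × 2.35% × 15/365 = €113.4760
Total = €3,606.2842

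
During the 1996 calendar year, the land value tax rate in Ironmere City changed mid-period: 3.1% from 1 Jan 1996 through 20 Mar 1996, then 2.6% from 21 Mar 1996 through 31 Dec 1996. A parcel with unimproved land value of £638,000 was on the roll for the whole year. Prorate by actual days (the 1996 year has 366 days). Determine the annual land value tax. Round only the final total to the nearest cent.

1 Jan – 20 Mar 1996: 80 days at 3.1% → £638,000 × 3.1% × 80/366 = £4,323.0601
21 Mar – 31 Dec 1996: 286 days at 2.6% → £638,000 × 2.6% × 286/366 = £12,962.2077
Total = £17,285.2678

£17,285.27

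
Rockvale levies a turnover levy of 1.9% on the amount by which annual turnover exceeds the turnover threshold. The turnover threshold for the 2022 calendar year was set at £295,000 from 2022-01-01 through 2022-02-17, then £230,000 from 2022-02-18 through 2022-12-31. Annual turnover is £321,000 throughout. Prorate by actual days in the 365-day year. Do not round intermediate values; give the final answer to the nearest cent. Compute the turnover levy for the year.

2022-01-01 to 2022-02-17: 48 days, exemption £295,000 → (£321,000 − £295,000) × 1.9% × 48/365 = £64.9644
2022-02-18 to 2022-12-31: 317 days, exemption £230,000 → (£321,000 − £230,000) × 1.9% × 317/365 = £1,501.6247
Total = £1,566.5890

£1,566.59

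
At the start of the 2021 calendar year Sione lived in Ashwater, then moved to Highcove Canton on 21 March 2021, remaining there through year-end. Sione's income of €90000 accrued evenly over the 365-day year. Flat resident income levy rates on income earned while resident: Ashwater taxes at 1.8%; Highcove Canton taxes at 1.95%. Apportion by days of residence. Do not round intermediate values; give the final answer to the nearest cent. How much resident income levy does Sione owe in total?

€1725.78

Ashwater, 1 January – 20 March 2021: 79 days → €90000 × 1.8% × 79/365 = €350.6301
Highcove Canton, 21 March – 31 December 2021: 286 days → €90000 × 1.95% × 286/365 = €1375.1507
Total = €1725.7808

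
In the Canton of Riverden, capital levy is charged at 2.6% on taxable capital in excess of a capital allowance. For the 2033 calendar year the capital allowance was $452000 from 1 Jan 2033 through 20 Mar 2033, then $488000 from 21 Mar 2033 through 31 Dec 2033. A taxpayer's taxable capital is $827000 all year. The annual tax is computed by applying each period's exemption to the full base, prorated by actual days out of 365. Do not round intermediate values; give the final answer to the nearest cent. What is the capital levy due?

$9016.59

1 Jan – 20 Mar 2033: 79 days, exemption $452000 → ($827000 − $452000) × 2.6% × 79/365 = $2110.2740
21 Mar – 31 Dec 2033: 286 days, exemption $488000 → ($827000 − $488000) × 2.6% × 286/365 = $6906.3123
Total = $9016.5863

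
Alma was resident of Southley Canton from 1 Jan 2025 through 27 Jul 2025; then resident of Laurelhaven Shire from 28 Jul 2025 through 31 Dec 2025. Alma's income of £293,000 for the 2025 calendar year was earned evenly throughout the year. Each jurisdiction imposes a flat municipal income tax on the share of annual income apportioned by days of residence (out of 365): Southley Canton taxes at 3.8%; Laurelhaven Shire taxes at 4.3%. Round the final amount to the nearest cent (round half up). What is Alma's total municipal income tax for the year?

Southley Canton, 1 Jan – 27 Jul 2025: 208 days → £293,000 × 3.8% × 208/365 = £6,344.8548
Laurelhaven Shire, 28 Jul – 31 Dec 2025: 157 days → £293,000 × 4.3% × 157/365 = £5,419.2959
Total = £11,764.1507

£11,764.15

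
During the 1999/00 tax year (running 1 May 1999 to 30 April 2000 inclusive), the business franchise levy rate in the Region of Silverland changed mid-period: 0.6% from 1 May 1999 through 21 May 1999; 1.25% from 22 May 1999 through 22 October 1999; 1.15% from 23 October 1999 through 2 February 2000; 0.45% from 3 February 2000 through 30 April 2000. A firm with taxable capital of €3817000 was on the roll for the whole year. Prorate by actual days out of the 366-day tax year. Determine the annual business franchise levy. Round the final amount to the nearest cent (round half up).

1 May – 21 May 1999: 21 days at 0.6% → €3817000 × 0.6% × 21/366 = €1314.0492
22 May – 22 October 1999: 154 days at 1.25% → €3817000 × 1.25% × 154/366 = €20075.7514
23 October 1999 – 2 February 2000: 103 days at 1.15% → €3817000 × 1.15% × 103/366 = €12353.1052
3 February – 30 April 2000: 88 days at 0.45% → €3817000 × 0.45% × 88/366 = €4129.8689
Total = €37872.7746

€37872.77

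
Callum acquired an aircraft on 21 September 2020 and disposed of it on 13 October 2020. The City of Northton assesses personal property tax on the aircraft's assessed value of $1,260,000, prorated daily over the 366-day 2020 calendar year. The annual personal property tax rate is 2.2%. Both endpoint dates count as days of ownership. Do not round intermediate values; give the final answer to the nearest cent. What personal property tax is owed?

Days held (21 September – 13 October 2020): 23 out of 366
Tax = $1,260,000 × 2.2% × 23/366 = $1,741.9672

$1,741.97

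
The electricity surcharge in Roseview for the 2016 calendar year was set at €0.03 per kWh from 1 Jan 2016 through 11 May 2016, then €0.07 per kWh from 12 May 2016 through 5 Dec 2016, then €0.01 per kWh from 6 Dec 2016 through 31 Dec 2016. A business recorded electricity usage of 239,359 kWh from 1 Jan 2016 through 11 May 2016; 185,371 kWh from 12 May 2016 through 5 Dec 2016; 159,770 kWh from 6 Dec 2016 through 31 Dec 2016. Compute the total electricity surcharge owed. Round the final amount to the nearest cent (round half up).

1 Jan – 11 May 2016: 239,359 kWh at €0.03/kWh → €7,180.77
12 May – 5 Dec 2016: 185,371 kWh at €0.07/kWh → €12,975.97
6 Dec – 31 Dec 2016: 159,770 kWh at €0.01/kWh → €1,597.70

€21,754.44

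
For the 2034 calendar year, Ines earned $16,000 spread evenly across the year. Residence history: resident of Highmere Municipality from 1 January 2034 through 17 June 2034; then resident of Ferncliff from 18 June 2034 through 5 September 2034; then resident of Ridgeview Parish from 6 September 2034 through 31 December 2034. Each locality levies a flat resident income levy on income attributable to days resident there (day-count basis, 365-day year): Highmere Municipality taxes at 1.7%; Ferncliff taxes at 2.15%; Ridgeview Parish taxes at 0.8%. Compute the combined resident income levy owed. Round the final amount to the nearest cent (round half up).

Highmere Municipality, 1 January – 17 June 2034: 168 days → $16,000 × 1.7% × 168/365 = $125.1945
Ferncliff, 18 June – 5 September 2034: 80 days → $16,000 × 2.15% × 80/365 = $75.3973
Ridgeview Parish, 6 September – 31 December 2034: 117 days → $16,000 × 0.8% × 117/365 = $41.0301
Total = $241.6219

$241.62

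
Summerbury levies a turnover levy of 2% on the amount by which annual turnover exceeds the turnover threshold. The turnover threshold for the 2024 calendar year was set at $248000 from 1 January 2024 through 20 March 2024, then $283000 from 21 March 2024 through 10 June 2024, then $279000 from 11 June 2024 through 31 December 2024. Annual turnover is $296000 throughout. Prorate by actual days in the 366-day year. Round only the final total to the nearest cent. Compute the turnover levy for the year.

$457.60

1 January – 20 March 2024: 80 days, exemption $248000 → ($296000 − $248000) × 2% × 80/366 = $209.8361
21 March – 10 June 2024: 82 days, exemption $283000 → ($296000 − $283000) × 2% × 82/366 = $58.2514
11 June – 31 December 2024: 204 days, exemption $279000 → ($296000 − $279000) × 2% × 204/366 = $189.5082
Total = $457.5956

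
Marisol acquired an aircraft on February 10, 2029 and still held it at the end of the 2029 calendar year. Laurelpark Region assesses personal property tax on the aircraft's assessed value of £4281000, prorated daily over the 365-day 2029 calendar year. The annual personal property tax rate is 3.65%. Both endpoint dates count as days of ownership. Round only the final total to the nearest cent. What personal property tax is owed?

Days held (February 10 – December 31, 2029): 325 out of 365
Tax = £4281000 × 3.65% × 325/365 = £139132.5000

£139132.50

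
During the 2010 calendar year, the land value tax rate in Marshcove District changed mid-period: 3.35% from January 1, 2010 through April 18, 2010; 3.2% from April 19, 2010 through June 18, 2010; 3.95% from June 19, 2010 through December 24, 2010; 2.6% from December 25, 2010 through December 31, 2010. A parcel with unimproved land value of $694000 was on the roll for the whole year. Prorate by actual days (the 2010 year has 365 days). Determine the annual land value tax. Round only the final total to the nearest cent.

January 1 – April 18, 2010: 108 days at 3.35% → $694000 × 3.35% × 108/365 = $6879.1562
April 19 – June 18, 2010: 61 days at 3.2% → $694000 × 3.2% × 61/365 = $3711.4740
June 19 – December 24, 2010: 189 days at 3.95% → $694000 × 3.95% × 189/365 = $14194.6767
December 25 – December 31, 2010: 7 days at 2.6% → $694000 × 2.6% × 7/365 = $346.0493
Total = $25131.3562

$25131.36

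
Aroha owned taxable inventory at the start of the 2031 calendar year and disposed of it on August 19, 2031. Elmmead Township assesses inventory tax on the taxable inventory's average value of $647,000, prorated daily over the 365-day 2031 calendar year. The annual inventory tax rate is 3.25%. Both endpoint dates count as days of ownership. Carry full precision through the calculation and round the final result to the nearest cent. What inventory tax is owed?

Days held (January 1 – August 19, 2031): 231 out of 365
Tax = $647,000 × 3.25% × 231/365 = $13,307.8151

$13,307.82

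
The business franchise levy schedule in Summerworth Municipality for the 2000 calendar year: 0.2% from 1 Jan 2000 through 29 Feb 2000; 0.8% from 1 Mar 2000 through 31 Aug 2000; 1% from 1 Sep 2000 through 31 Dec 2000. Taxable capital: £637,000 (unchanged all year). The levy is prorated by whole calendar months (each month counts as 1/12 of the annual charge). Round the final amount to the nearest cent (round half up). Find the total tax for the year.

£4,883.67

1 Jan – 29 Feb 2000: 2 months at 0.2% → £637,000 × 0.2% × 2/12 = £212.3333
1 Mar – 31 Aug 2000: 6 months at 0.8% → £637,000 × 0.8% × 6/12 = £2,548.0000
1 Sep – 31 Dec 2000: 4 months at 1% → £637,000 × 1% × 4/12 = £2,123.3333
Total = £4,883.6667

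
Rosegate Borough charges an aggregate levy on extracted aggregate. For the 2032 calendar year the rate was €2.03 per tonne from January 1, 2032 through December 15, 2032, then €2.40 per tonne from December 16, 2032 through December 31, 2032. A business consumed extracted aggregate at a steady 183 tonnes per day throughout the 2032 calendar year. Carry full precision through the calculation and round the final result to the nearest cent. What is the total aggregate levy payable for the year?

January 1 – December 15, 2032: 350 days × 183 tonnes/day = 64,050 tonnes at €2.03/tonne → €130,021.50
December 16 – December 31, 2032: 16 days × 183 tonnes/day = 2,928 tonnes at €2.40/tonne → €7,027.20

€137,048.70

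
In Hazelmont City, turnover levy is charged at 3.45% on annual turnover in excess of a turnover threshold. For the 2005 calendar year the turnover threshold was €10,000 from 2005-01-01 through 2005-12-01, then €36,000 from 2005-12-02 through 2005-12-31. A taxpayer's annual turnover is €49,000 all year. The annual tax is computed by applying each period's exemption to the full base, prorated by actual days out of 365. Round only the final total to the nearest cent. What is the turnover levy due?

2005-01-01 to 2005-12-01: 335 days, exemption €10,000 → (€49,000 − €10,000) × 3.45% × 335/365 = €1,234.9110
2005-12-02 to 2005-12-31: 30 days, exemption €36,000 → (€49,000 − €36,000) × 3.45% × 30/365 = €36.8630
Total = €1,271.7740

€1,271.77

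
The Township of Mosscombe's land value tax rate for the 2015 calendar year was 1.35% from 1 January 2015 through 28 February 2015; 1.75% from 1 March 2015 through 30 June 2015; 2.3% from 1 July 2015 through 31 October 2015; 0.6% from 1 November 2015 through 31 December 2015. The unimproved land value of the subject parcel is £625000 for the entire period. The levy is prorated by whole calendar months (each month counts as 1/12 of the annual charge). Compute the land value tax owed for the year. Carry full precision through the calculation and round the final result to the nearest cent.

£10468.75

1 January – 28 February 2015: 2 months at 1.35% → £625000 × 1.35% × 2/12 = £1406.2500
1 March – 30 June 2015: 4 months at 1.75% → £625000 × 1.75% × 4/12 = £3645.8333
1 July – 31 October 2015: 4 months at 2.3% → £625000 × 2.3% × 4/12 = £4791.6667
1 November – 31 December 2015: 2 months at 0.6% → £625000 × 0.6% × 2/12 = £625.0000
Total = £10468.7500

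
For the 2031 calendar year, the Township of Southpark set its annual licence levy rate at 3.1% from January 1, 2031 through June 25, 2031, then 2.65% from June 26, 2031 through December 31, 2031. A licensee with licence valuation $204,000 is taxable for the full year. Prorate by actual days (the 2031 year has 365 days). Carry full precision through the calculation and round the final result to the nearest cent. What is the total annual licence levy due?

January 1 – June 25, 2031: 176 days at 3.1% → $204,000 × 3.1% × 176/365 = $3,049.3808
June 26 – December 31, 2031: 189 days at 2.65% → $204,000 × 2.65% × 189/365 = $2,799.2712
Total = $5,848.6521

$5,848.65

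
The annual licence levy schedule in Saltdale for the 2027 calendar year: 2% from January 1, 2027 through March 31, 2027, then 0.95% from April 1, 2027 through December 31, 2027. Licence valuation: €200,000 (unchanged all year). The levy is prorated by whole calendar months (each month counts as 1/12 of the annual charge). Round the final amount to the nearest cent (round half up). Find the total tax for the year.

€2,425.00

January 1 – March 31, 2027: 3 months at 2% → €200,000 × 2% × 3/12 = €1,000.0000
April 1 – December 31, 2027: 9 months at 0.95% → €200,000 × 0.95% × 9/12 = €1,425.0000
Total = €2,425.0000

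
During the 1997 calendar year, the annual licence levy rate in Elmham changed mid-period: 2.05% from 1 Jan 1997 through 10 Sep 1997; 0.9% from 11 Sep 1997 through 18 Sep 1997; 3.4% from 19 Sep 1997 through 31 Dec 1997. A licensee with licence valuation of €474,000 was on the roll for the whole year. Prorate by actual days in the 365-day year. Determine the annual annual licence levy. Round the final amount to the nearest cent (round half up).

1 Jan – 10 Sep 1997: 253 days at 2.05% → €474,000 × 2.05% × 253/365 = €6,735.3452
11 Sep – 18 Sep 1997: 8 days at 0.9% → €474,000 × 0.9% × 8/365 = €93.5014
19 Sep – 31 Dec 1997: 104 days at 3.4% → €474,000 × 3.4% × 104/365 = €4,591.9562
Total = €11,420.8027

€11,420.80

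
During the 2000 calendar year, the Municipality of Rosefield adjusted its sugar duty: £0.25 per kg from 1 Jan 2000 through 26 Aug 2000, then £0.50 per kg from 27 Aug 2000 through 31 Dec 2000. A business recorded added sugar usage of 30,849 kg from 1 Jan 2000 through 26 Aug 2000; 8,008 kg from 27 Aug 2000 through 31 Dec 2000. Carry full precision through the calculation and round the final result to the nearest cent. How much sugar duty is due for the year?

£11716.25

1 Jan – 26 Aug 2000: 30,849 kg at £0.25/kg → £7712.25
27 Aug – 31 Dec 2000: 8,008 kg at £0.50/kg → £4004.00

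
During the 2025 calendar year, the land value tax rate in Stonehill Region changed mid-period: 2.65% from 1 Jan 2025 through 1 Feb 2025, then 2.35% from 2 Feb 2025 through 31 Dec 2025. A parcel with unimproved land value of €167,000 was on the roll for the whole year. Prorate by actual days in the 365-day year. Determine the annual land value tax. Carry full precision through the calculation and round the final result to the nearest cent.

1 Jan – 1 Feb 2025: 32 days at 2.65% → €167,000 × 2.65% × 32/365 = €387.9890
2 Feb – 31 Dec 2025: 333 days at 2.35% → €167,000 × 2.35% × 333/365 = €3,580.4342
Total = €3,968.4233

€3,968.42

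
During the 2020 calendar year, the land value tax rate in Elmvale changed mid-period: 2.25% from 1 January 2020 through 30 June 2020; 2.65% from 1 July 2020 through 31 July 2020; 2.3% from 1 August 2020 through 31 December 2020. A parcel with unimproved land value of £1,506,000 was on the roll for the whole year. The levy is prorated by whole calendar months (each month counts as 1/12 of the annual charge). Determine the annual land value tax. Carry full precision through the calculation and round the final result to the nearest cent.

£34,700.75

1 January – 30 June 2020: 6 months at 2.25% → £1,506,000 × 2.25% × 6/12 = £16,942.5000
1 July – 31 July 2020: 1 month at 2.65% → £1,506,000 × 2.65% × 1/12 = £3,325.7500
1 August – 31 December 2020: 5 months at 2.3% → £1,506,000 × 2.3% × 5/12 = £14,432.5000
Total = £34,700.7500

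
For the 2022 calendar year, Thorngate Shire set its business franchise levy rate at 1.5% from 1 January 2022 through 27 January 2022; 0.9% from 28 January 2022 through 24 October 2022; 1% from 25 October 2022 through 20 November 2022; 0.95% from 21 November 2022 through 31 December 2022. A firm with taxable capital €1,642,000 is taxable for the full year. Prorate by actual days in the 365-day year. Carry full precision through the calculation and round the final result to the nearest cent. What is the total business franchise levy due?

1 January – 27 January 2022: 27 days at 1.5% → €1,642,000 × 1.5% × 27/365 = €1,821.9452
28 January – 24 October 2022: 270 days at 0.9% → €1,642,000 × 0.9% × 270/365 = €10,931.6712
25 October – 20 November 2022: 27 days at 1% → €1,642,000 × 1% × 27/365 = €1,214.6301
21 November – 31 December 2022: 41 days at 0.95% → €1,642,000 × 0.95% × 41/365 = €1,752.2164
Total = €15,720.4630

€15,720.46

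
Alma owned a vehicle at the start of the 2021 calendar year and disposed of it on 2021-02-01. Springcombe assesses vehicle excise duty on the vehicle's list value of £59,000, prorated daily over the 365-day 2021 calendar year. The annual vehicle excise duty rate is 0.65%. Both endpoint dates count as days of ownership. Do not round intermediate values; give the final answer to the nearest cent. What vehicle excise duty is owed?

£33.62

Days held (2021-01-01 to 2021-02-01): 32 out of 365
Tax = £59,000 × 0.65% × 32/365 = £33.6219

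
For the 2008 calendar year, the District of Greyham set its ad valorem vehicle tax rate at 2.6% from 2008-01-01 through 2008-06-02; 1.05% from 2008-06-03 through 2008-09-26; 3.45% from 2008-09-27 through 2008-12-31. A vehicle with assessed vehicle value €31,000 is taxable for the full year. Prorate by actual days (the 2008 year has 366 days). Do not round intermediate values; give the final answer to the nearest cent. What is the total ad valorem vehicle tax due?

€722.83

2008-01-01 to 2008-06-02: 154 days at 2.6% → €31,000 × 2.6% × 154/366 = €339.1366
2008-06-03 to 2008-09-26: 116 days at 1.05% → €31,000 × 1.05% × 116/366 = €103.1639
2008-09-27 to 2008-12-31: 96 days at 3.45% → €31,000 × 3.45% × 96/366 = €280.5246
Total = €722.8251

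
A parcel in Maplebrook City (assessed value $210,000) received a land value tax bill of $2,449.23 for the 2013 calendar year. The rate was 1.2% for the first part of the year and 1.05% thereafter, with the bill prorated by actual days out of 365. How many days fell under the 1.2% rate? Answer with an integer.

Let d = days at the first rate; then 365 − d days at the second rate.
$210,000 × [1.2%·d + 1.05%·(365−d)] / 365 = $2,449.23
Solving gives d = 283, so the new rate took effect on October 11, 2013.

283 days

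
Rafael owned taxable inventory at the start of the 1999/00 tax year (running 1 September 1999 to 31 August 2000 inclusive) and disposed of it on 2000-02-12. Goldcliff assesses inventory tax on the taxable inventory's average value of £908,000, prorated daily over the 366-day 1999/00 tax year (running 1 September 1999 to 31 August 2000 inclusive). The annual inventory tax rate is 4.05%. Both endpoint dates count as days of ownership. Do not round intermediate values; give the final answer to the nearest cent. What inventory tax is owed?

£16,578.44

Days held (1999-09-01 to 2000-02-12): 165 out of 366
Tax = £908,000 × 4.05% × 165/366 = £16,578.4426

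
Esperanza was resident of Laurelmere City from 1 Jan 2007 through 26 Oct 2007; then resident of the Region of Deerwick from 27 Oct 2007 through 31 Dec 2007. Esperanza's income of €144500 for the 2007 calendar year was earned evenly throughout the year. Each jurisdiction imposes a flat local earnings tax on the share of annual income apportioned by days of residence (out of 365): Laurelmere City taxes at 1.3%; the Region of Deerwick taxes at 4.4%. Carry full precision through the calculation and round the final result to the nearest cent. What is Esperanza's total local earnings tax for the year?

€2688.49

Laurelmere City, 1 Jan – 26 Oct 2007: 299 days → €144500 × 1.3% × 299/365 = €1538.8260
The Region of Deerwick, 27 Oct – 31 Dec 2007: 66 days → €144500 × 4.4% × 66/365 = €1149.6658
Total = €2688.4918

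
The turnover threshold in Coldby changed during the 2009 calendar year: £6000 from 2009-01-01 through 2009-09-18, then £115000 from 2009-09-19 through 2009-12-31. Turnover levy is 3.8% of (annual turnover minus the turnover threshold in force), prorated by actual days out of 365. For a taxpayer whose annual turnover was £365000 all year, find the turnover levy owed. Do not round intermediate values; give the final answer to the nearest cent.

£12461.81

2009-01-01 to 2009-09-18: 261 days, exemption £6000 → (£365000 − £6000) × 3.8% × 261/365 = £9754.9644
2009-09-19 to 2009-12-31: 104 days, exemption £115000 → (£365000 − £115000) × 3.8% × 104/365 = £2706.8493
Total = £12461.8137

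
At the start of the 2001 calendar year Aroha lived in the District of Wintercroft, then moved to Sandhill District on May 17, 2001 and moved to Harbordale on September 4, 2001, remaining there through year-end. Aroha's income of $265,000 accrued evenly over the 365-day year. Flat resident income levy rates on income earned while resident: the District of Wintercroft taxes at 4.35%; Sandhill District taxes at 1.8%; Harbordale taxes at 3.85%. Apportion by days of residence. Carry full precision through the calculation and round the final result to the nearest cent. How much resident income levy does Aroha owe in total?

$9,059.01

The District of Wintercroft, January 1 – May 16, 2001: 136 days → $265,000 × 4.35% × 136/365 = $4,295.1781
Sandhill District, May 17 – September 3, 2001: 110 days → $265,000 × 1.8% × 110/365 = $1,437.5342
Harbordale, September 4 – December 31, 2001: 119 days → $265,000 × 3.85% × 119/365 = $3,326.2945
Total = $9,059.0068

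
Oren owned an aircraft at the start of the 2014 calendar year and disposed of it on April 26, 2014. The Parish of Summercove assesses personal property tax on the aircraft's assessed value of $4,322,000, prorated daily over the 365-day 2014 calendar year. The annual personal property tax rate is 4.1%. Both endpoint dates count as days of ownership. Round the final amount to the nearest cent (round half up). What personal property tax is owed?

$56,316.25

Days held (January 1 – April 26, 2014): 116 out of 365
Tax = $4,322,000 × 4.1% × 116/365 = $56,316.2521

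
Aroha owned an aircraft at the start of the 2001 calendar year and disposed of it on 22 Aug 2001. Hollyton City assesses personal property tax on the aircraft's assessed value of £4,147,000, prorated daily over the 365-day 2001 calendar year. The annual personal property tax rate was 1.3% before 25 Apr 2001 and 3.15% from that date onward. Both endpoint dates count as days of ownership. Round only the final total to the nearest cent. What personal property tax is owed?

£59,784.97

1 Jan – 24 Apr 2001: 114 days at 1.3% → £4,147,000 × 1.3% × 114/365 = £16,837.9562
25 Apr – 22 Aug 2001: 120 days at 3.15% → £4,147,000 × 3.15% × 120/365 = £42,947.0137
Total = £59,784.9699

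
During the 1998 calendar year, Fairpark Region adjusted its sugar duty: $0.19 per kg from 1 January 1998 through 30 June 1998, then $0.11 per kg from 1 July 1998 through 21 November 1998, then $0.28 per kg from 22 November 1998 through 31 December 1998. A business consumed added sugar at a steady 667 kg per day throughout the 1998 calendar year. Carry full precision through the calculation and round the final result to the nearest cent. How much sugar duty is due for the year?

$40,973.81

1 January – 30 June 1998: 181 days × 667 kg/day = 120,727 kg at $0.19/kg → $22,938.13
1 July – 21 November 1998: 144 days × 667 kg/day = 96,048 kg at $0.11/kg → $10,565.28
22 November – 31 December 1998: 40 days × 667 kg/day = 26,680 kg at $0.28/kg → $7,470.40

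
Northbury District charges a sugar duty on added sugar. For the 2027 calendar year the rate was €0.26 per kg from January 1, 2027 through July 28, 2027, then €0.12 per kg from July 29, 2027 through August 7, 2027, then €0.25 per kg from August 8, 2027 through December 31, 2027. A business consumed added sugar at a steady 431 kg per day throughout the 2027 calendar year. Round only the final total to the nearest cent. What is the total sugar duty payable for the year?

€39669.24

January 1 – July 28, 2027: 209 days × 431 kg/day = 90,079 kg at €0.26/kg → €23420.54
July 29 – August 7, 2027: 10 days × 431 kg/day = 4,310 kg at €0.12/kg → €517.20
August 8 – December 31, 2027: 146 days × 431 kg/day = 62,926 kg at €0.25/kg → €15731.50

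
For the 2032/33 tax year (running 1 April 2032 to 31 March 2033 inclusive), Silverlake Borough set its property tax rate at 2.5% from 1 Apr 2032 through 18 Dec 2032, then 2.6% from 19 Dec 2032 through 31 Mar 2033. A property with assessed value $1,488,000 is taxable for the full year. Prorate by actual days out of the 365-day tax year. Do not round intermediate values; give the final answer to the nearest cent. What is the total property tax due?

1 Apr – 18 Dec 2032: 262 days at 2.5% → $1,488,000 × 2.5% × 262/365 = $26,702.4658
19 Dec 2032 – 31 Mar 2033: 103 days at 2.6% → $1,488,000 × 2.6% × 103/365 = $10,917.4356
Total = $37,619.9014

$37,619.90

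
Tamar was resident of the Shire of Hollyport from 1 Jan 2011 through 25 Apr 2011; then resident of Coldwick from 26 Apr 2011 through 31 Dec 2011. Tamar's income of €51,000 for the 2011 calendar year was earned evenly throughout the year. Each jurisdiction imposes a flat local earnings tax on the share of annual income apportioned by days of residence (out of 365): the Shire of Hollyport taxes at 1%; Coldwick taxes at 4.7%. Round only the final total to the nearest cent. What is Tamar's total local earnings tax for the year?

The Shire of Hollyport, 1 Jan – 25 Apr 2011: 115 days → €51,000 × 1% × 115/365 = €160.6849
Coldwick, 26 Apr – 31 Dec 2011: 250 days → €51,000 × 4.7% × 250/365 = €1,641.7808
Total = €1,802.4658

€1,802.47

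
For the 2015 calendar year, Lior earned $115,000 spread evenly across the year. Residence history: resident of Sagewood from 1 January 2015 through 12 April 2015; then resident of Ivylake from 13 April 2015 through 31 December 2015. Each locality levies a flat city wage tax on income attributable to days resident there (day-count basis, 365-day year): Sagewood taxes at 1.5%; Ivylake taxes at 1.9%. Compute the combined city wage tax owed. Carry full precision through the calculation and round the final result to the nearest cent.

Sagewood, 1 January – 12 April 2015: 102 days → $115,000 × 1.5% × 102/365 = $482.0548
Ivylake, 13 April – 31 December 2015: 263 days → $115,000 × 1.9% × 263/365 = $1,574.3973
Total = $2,056.4521

$2,056.45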